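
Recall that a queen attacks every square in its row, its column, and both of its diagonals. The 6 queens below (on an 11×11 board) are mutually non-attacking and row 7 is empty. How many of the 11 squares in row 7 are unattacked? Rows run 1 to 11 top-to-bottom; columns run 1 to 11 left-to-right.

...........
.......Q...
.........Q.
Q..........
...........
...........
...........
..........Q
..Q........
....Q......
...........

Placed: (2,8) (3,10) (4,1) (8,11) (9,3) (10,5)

(2,8) attacks row 7 at column 8 and diagonals 3.
(3,10) attacks row 7 at column 10 and diagonals 6.
(4,1) attacks row 7 at column 1 and diagonals 4.
(8,11) attacks row 7 at column 11 and diagonals 10.
(9,3) attacks row 7 at column 3 and diagonals 1, 5.
(10,5) attacks row 7 at column 5 and diagonals 2, 8.
Attacked columns: {1, 2, 3, 4, 5, 6, 8, 10, 11}. Safe: {7, 9}.

2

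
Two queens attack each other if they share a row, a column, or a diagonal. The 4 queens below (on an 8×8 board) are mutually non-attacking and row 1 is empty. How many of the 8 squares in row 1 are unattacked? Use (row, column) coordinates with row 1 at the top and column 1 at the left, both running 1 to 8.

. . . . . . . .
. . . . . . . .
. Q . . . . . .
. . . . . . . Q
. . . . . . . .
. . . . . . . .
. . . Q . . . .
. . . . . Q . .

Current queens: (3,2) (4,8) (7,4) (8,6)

(3,2) attacks row 1 at column 2 and diagonals 4.
(4,8) attacks row 1 at column 8 and diagonals 5.
(7,4) attacks row 1 at column 4.
(8,6) attacks row 1 at column 6.
Attacked columns: {2, 4, 5, 6, 8}. Safe: {1, 3, 7}.

3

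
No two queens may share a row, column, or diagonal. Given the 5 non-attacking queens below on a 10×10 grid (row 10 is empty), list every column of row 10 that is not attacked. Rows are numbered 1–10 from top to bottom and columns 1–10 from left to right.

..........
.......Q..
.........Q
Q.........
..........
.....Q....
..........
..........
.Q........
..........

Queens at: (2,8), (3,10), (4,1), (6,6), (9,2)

columns 4, 5, 9

(2,8) attacks row 10 at column 8.
(3,10) attacks row 10 at column 10 and diagonals 3.
(4,1) attacks row 10 at column 1 and diagonals 7.
(6,6) attacks row 10 at column 6 and diagonals 2, 10.
(9,2) attacks row 10 at column 2 and diagonals 1, 3.
Attacked columns: {1, 2, 3, 6, 7, 8, 10}. Safe: {4, 5, 9}.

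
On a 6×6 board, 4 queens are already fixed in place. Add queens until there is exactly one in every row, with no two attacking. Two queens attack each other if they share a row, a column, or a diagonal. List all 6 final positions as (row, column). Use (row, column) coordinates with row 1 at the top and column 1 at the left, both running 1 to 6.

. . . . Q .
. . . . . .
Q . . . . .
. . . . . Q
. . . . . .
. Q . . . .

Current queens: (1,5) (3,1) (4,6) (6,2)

(1,5) (2,3) (3,1) (4,6) (5,4) (6,2)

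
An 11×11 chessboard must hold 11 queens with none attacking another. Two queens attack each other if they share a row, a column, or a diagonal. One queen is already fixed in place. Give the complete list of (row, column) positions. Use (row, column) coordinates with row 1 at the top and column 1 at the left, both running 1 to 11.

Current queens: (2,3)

Row 1: attacked by (2,3)→{2,3,4}. Safe: 1, 5, 6, 7, 8, 9, 10, 11. Place at column 10.
Row 3: attacked by (1,10)→{8,10}; (2,3)→{2,3,4}. Safe: 1, 5, 6, 7, 9, 11. Place at column 1.
Row 4: attacked by (1,10)→{7,10}; (2,3)→{1,3,5}; (3,1)→{1,2}. Safe: 4, 6, 8, 9, 11. Place at column 6.
Row 5: attacked by (1,10)→{6,10}; (2,3)→{3,6}; (3,1)→{1,3}; (4,6)→{5,6,7}. Safe: 2, 4, 8, 9, 11. Place at column 4.
Row 6: attacked by (1,10)→{5,10}; (2,3)→{3,7}; (3,1)→{1,4}; (4,6)→{4,6,8}; (5,4)→{3,4,5}. Safe: 2, 9, 11. Place at column 9.
Row 7: attacked by (1,10)→{4,10}; (2,3)→{3,8}; (3,1)→{1,5}; (4,6)→{3,6,9}; (5,4)→{2,4,6}; (6,9)→{8,9,10}. Safe: 7, 11. Place at column 11.
Row 8: attacked by (1,10)→{3,10}; (2,3)→{3,9}; (3,1)→{1,6}; (4,6)→{2,6,10}; (5,4)→{1,4,7}; (6,9)→{7,9,11}; (7,11)→{10,11}. Safe: 5, 8. Place at column 8.
Row 9: attacked by (1,10)→{2,10}; (2,3)→{3,10}; (3,1)→{1,7}; (4,6)→{1,6,11}; (5,4)→{4,8}; (6,9)→{6,9}; (7,11)→{9,11}; (8,8)→{7,8,9}. Safe: 5. Place at column 5.
Row 10: attacked by (1,10)→{1,10}; (2,3)→{3,11}; (3,1)→{1,8}; (4,6)→{6}; (5,4)→{4,9}; (6,9)→{5,9}; (7,11)→{8,11}; (8,8)→{6,8,10}; (9,5)→{4,5,6}. Safe: 2, 7. Place at column 7.
Row 11: attacked by (1,10)→{10}; (2,3)→{3}; (3,1)→{1,9}; (4,6)→{6}; (5,4)→{4,10}; (6,9)→{4,9}; (7,11)→{7,11}; (8,8)→{5,8,11}; (9,5)→{3,5,7}; (10,7)→{6,7,8}. Safe: 2. Place at column 2.
Columns [10, 3, 1, 6, 4, 9, 11, 8, 5, 7, 2], r−c [-9, -1, 2, -2, 1, -3, -4, 0, 4, 3, 9], r+c [11, 5, 4, 10, 9, 15, 18, 16, 14, 17, 13] are all distinct, so no two queens attack.

(1,10) (2,3) (3,1) (4,6) (5,4) (6,9) (7,11) (8,8) (9,5) (10,7) (11,2)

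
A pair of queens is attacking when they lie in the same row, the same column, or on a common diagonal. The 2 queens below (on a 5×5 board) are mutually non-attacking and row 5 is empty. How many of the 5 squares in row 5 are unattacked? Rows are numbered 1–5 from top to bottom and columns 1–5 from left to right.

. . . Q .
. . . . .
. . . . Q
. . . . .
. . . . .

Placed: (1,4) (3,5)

2

(1,4) attacks row 5 at column 4.
(3,5) attacks row 5 at column 5 and diagonals 3.
Attacked columns: {3, 4, 5}. Safe: {1, 2}.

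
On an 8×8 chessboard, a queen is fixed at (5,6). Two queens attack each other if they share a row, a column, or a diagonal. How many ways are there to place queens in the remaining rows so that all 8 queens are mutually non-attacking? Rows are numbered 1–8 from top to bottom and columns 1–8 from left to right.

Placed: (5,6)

12

Branch on row 1: col 1 → 0; col 3 → 2; col 4 → 6; col 5 → 0; col 7 → 3; col 8 → 1.
Sum: 0 + 2 + 6 + 0 + 3 + 1 = 12.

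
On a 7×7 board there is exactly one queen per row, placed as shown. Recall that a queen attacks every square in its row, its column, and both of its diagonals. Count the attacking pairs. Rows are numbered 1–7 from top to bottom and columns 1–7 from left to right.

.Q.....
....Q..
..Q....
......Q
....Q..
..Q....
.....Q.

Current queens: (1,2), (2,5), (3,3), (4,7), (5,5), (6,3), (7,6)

Same column: (2,5)–(5,5) (column 5); (3,3)–(6,3) (column 3).
Same diagonal: (2,5)–(4,7) (|2−4| = |5−7| = 2); (3,3)–(5,5) (|3−5| = |3−5| = 2).
Total attacking pairs: 4.

4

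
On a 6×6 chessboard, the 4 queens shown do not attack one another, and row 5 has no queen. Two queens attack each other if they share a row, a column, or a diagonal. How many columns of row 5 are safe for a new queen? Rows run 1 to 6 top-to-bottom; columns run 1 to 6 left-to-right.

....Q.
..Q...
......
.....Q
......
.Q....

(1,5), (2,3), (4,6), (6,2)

1

(1,5) attacks row 5 at column 5 and diagonals 1.
(2,3) attacks row 5 at column 3 and diagonals 6.
(4,6) attacks row 5 at column 6 and diagonals 5.
(6,2) attacks row 5 at column 2 and diagonals 1, 3.
Attacked columns: {1, 2, 3, 5, 6}. Safe: {4}.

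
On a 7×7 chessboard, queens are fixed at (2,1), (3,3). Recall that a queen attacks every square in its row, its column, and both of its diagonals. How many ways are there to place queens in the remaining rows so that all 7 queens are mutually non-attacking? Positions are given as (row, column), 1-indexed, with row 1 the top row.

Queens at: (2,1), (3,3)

2

Branch on row 1: col 4 → 1; col 6 → 1; col 7 → 0.
Sum: 1 + 1 + 0 = 2.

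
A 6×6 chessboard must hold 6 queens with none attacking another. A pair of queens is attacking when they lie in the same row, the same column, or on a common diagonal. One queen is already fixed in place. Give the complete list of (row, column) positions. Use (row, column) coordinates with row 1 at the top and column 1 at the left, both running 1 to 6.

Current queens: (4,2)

Row 1: attacked by (4,2)→{2,5}. Safe: 1, 3, 4, 6. Place at column 4.
Row 2: attacked by (1,4)→{3,4,5}; (4,2)→{2,4}. Safe: 1, 6. Place at column 1.
Row 3: attacked by (1,4)→{2,4,6}; (2,1)→{1,2}; (4,2)→{1,2,3}. Safe: 5. Place at column 5.
Row 5: attacked by (1,4)→{4}; (2,1)→{1,4}; (3,5)→{3,5}; (4,2)→{1,2,3}. Safe: 6. Place at column 6.
Row 6: attacked by (1,4)→{4}; (2,1)→{1,5}; (3,5)→{2,5}; (4,2)→{2,4}; (5,6)→{5,6}. Safe: 3. Place at column 3.
Columns [4, 1, 5, 2, 6, 3], r−c [-3, 1, -2, 2, -1, 3], r+c [5, 3, 8, 6, 11, 9] are all distinct, so no two queens attack.

(1,4) (2,1) (3,5) (4,2) (5,6) (6,3)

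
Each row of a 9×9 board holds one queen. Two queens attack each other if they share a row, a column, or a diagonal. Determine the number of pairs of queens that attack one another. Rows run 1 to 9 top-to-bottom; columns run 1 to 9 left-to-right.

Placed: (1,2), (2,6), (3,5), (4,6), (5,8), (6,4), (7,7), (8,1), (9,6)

6

Same column: (2,6)–(4,6) (column 6); (2,6)–(9,6) (column 6); (4,6)–(9,6) (column 6).
Same diagonal: (2,6)–(3,5) (|2−3| = |6−5| = 1); (3,5)–(4,6) (|3−4| = |5−6| = 1); (4,6)–(6,4) (|4−6| = |6−4| = 2).
Total attacking pairs: 6.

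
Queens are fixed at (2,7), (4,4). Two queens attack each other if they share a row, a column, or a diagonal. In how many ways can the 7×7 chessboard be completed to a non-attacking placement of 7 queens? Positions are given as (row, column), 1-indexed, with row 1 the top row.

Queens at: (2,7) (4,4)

Branch on row 1: col 2 → 0; col 3 → 1; col 5 → 1.
Sum: 0 + 1 + 1 = 2.

2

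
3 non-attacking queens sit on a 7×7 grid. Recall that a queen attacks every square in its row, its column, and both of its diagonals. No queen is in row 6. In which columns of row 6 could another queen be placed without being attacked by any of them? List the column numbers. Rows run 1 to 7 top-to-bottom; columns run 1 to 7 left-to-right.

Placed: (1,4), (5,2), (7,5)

columns 7

(1,4) attacks row 6 at column 4.
(5,2) attacks row 6 at column 2 and diagonals 1, 3.
(7,5) attacks row 6 at column 5 and diagonals 4, 6.
Attacked columns: {1, 2, 3, 4, 5, 6}. Safe: {7}.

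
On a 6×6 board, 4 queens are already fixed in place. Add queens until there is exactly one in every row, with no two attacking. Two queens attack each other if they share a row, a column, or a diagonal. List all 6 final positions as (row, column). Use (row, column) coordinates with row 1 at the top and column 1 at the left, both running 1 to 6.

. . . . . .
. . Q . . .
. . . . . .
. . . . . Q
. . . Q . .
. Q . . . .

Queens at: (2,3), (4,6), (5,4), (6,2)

(1,5) (2,3) (3,1) (4,6) (5,4) (6,2)

Row 1: attacked by (2,3)→{2,3,4}; (4,6)→{3,6}; (5,4)→{4}; (6,2)→{2}. Safe: 1, 5. Place at column 5.
Row 3: attacked by (1,5)→{3,5}; (2,3)→{2,3,4}; (4,6)→{5,6}; (5,4)→{2,4,6}; (6,2)→{2,5}. Safe: 1. Place at column 1.
Columns [5, 3, 1, 6, 4, 2], r−c [-4, -1, 2, -2, 1, 4], r+c [6, 5, 4, 10, 9, 8] are all distinct, so no two queens attack.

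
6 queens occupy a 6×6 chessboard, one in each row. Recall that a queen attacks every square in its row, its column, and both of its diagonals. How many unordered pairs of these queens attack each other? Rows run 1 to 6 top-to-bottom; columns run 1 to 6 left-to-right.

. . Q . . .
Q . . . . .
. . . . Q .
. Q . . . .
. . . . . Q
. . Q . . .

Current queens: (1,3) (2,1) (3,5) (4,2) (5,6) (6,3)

Same column: (1,3)–(6,3) (column 3).
Same diagonal: (1,3)–(3,5) (|1−3| = |3−5| = 2).
Total attacking pairs: 2.

2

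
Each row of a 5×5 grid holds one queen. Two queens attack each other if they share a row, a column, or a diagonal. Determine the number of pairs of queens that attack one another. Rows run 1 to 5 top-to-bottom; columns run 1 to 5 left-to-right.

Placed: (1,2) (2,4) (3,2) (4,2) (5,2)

7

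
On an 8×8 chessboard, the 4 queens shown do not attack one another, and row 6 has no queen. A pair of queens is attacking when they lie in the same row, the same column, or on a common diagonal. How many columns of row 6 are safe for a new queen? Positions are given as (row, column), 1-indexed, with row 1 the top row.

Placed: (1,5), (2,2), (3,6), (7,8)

2

(1,5) attacks row 6 at column 5.
(2,2) attacks row 6 at column 2 and diagonals 6.
(3,6) attacks row 6 at column 6 and diagonals 3.
(7,8) attacks row 6 at column 8 and diagonals 7.
Attacked columns: {2, 3, 5, 6, 7, 8}. Safe: {1, 4}.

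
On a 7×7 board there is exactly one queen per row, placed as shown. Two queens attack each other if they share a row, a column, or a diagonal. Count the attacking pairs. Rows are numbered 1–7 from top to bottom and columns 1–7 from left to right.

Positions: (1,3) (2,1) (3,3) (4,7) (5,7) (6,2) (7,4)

Same column: (1,3)–(3,3) (column 3); (4,7)–(5,7) (column 7).
Same diagonal: (1,3)–(5,7) (|1−5| = |3−7| = 4); (4,7)–(7,4) (|4−7| = |7−4| = 3).
Total attacking pairs: 4.

4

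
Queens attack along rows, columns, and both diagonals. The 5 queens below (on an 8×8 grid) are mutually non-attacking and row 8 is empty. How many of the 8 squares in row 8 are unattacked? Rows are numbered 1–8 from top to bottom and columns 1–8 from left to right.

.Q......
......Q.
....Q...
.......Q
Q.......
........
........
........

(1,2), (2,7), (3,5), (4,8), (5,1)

2

(1,2) attacks row 8 at column 2.
(2,7) attacks row 8 at column 7 and diagonals 1.
(3,5) attacks row 8 at column 5.
(4,8) attacks row 8 at column 8 and diagonals 4.
(5,1) attacks row 8 at column 1 and diagonals 4.
Attacked columns: {1, 2, 4, 5, 7, 8}. Safe: {3, 6}.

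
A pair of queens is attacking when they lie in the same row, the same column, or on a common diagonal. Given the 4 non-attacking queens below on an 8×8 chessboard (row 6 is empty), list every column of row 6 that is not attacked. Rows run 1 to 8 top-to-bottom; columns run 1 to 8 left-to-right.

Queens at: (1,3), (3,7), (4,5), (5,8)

(1,3) attacks row 6 at column 3 and diagonals 8.
(3,7) attacks row 6 at column 7 and diagonals 4.
(4,5) attacks row 6 at column 5 and diagonals 3, 7.
(5,8) attacks row 6 at column 8 and diagonals 7.
Attacked columns: {3, 4, 5, 7, 8}. Safe: {1, 2, 6}.

columns 1, 2, 6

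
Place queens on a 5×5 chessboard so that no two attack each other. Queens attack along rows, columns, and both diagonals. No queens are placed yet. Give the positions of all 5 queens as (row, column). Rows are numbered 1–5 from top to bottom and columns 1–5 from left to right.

(1,1) (2,3) (3,5) (4,2) (5,4)

Row 1: Safe: 1, 2, 3, 4, 5. Place at column 1.
Row 2: attacked by (1,1)→{1,2}. Safe: 3, 4, 5. Place at column 3.
Row 3: attacked by (1,1)→{1,3}; (2,3)→{2,3,4}. Safe: 5. Place at column 5.
Row 4: attacked by (1,1)→{1,4}; (2,3)→{1,3,5}; (3,5)→{4,5}. Safe: 2. Place at column 2.
Row 5: attacked by (1,1)→{1,5}; (2,3)→{3}; (3,5)→{3,5}; (4,2)→{1,2,3}. Safe: 4. Place at column 4.
Columns [1, 3, 5, 2, 4], r−c [0, -1, -2, 2, 1], r+c [2, 5, 8, 6, 9] are all distinct, so no two queens attack.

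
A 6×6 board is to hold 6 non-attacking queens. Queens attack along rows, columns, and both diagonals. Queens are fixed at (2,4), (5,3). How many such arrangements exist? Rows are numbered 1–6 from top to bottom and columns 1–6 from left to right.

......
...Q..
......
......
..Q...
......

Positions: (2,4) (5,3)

Branch on row 1: col 1 → 0; col 2 → 1; col 6 → 0.
Sum: 0 + 1 + 0 = 1.

1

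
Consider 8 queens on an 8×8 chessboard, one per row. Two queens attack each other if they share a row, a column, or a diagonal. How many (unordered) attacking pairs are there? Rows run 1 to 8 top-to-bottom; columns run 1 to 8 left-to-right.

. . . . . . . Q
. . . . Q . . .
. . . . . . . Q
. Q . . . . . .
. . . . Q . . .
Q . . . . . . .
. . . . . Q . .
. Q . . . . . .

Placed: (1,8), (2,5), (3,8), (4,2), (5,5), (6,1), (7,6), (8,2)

5

Same column: (1,8)–(3,8) (column 8); (2,5)–(5,5) (column 5); (4,2)–(8,2) (column 2).
Same diagonal: (2,5)–(6,1) (|2−6| = |5−1| = 4); (5,5)–(8,2) (|5−8| = |5−2| = 3).
Total attacking pairs: 5.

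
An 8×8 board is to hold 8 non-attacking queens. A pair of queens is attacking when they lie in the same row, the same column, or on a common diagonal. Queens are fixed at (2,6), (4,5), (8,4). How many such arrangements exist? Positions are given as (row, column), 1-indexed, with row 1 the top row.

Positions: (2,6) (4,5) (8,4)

Branch on row 1: col 1 → 0; col 3 → 1.
Sum: 0 + 1 = 1.

1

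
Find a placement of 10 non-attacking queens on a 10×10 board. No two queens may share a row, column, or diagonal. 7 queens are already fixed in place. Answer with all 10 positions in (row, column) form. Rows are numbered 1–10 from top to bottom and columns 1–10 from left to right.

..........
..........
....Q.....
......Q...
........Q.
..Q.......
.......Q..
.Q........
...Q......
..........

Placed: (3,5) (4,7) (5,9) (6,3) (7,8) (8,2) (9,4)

Row 1: attacked by (3,5)→{3,5,7}; (4,7)→{4,7,10}; (5,9)→{5,9}; (6,3)→{3,8}; (7,8)→{2,8}; (8,2)→{2,9}; (9,4)→{4}. Safe: 1, 6. Place at column 1.
Row 2: attacked by (1,1)→{1,2}; (3,5)→{4,5,6}; (4,7)→{5,7,9}; (5,9)→{6,9}; (6,3)→{3,7}; (7,8)→{3,8}; (8,2)→{2,8}; (9,4)→{4}. Safe: 10. Place at column 10.
Row 10: attacked by (1,1)→{1,10}; (2,10)→{2,10}; (3,5)→{5}; (4,7)→{1,7}; (5,9)→{4,9}; (6,3)→{3,7}; (7,8)→{5,8}; (8,2)→{2,4}; (9,4)→{3,4,5}. Safe: 6. Place at column 6.
Columns [1, 10, 5, 7, 9, 3, 8, 2, 4, 6], r−c [0, -8, -2, -3, -4, 3, -1, 6, 5, 4], r+c [2, 12, 8, 11, 14, 9, 15, 10, 13, 16] are all distinct, so no two queens attack.

(1,1) (2,10) (3,5) (4,7) (5,9) (6,3) (7,8) (8,2) (9,4) (10,6)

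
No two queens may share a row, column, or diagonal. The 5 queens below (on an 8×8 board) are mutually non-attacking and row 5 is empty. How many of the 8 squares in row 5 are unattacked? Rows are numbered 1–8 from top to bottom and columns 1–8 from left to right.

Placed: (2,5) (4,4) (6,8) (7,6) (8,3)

(2,5) attacks row 5 at column 5 and diagonals 2, 8.
(4,4) attacks row 5 at column 4 and diagonals 3, 5.
(6,8) attacks row 5 at column 8 and diagonals 7.
(7,6) attacks row 5 at column 6 and diagonals 4, 8.
(8,3) attacks row 5 at column 3 and diagonals 6.
Attacked columns: {2, 3, 4, 5, 6, 7, 8}. Safe: {1}.

1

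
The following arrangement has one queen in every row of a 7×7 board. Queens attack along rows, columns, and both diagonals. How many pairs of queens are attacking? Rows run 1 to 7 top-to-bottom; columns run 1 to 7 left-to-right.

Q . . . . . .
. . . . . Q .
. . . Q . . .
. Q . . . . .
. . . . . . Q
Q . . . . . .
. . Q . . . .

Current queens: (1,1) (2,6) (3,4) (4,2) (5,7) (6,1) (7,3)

Same column: (1,1)–(6,1) (column 1).
Same diagonal: (3,4)–(6,1) (|3−6| = |4−1| = 3).
Total attacking pairs: 2.

2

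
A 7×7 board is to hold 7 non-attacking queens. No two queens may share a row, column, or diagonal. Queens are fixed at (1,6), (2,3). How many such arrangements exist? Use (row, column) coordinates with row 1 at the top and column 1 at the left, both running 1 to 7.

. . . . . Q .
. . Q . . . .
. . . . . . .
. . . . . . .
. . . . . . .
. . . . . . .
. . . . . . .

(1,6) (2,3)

Branch on row 3: col 1 → 1; col 5 → 1; col 7 → 1.
Sum: 1 + 1 + 1 = 3.

3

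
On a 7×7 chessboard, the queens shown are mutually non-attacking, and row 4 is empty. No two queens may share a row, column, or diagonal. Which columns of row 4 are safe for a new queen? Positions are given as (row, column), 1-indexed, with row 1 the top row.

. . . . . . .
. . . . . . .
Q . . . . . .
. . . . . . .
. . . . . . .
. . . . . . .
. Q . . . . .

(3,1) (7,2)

(3,1) attacks row 4 at column 1 and diagonals 2.
(7,2) attacks row 4 at column 2 and diagonals 5.
Attacked columns: {1, 2, 5}. Safe: {3, 4, 6, 7}.

columns 3, 4, 6, 7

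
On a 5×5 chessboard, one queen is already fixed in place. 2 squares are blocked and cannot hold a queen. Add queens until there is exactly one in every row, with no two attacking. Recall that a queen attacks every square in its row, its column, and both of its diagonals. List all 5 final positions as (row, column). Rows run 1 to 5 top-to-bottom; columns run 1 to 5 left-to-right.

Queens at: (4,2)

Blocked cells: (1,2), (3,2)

Row 1: attacked by (4,2)→{2,5}. Blocked: 2. Safe: 1, 3, 4. Place at column 3.
Row 2: attacked by (1,3)→{2,3,4}; (4,2)→{2,4}. Safe: 1, 5. Place at column 1.
Row 3: attacked by (1,3)→{1,3,5}; (2,1)→{1,2}; (4,2)→{1,2,3}. Blocked: 2. Safe: 4. Place at column 4.
Row 5: attacked by (1,3)→{3}; (2,1)→{1,4}; (3,4)→{2,4}; (4,2)→{1,2,3}. Safe: 5. Place at column 5.
Columns [3, 1, 4, 2, 5], r−c [-2, 1, -1, 2, 0], r+c [4, 3, 7, 6, 10] are all distinct, so no two queens attack.

(1,3) (2,1) (3,4) (4,2) (5,5)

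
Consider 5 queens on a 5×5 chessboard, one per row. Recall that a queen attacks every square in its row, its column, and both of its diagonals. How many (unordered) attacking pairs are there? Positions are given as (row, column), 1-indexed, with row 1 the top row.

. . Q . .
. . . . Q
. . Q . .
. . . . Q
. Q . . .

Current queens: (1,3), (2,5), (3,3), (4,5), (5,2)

3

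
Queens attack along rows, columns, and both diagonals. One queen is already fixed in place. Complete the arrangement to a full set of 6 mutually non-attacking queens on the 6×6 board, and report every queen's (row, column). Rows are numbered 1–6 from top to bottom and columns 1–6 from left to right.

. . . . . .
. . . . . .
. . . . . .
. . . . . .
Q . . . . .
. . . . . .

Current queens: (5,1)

(1,3) (2,6) (3,2) (4,5) (5,1) (6,4)

Row 1: attacked by (5,1)→{1,5}. Safe: 2, 3, 4, 6. Place at column 3.
Row 2: attacked by (1,3)→{2,3,4}; (5,1)→{1,4}. Safe: 5, 6. Place at column 6.
Row 3: attacked by (1,3)→{1,3,5}; (2,6)→{5,6}; (5,1)→{1,3}. Safe: 2, 4. Place at column 2.
Row 4: attacked by (1,3)→{3,6}; (2,6)→{4,6}; (3,2)→{1,2,3}; (5,1)→{1,2}. Safe: 5. Place at column 5.
Row 6: attacked by (1,3)→{3}; (2,6)→{2,6}; (3,2)→{2,5}; (4,5)→{3,5}; (5,1)→{1,2}. Safe: 4. Place at column 4.
Columns [3, 6, 2, 5, 1, 4], r−c [-2, -4, 1, -1, 4, 2], r+c [4, 8, 5, 9, 6, 10] are all distinct, so no two queens attack.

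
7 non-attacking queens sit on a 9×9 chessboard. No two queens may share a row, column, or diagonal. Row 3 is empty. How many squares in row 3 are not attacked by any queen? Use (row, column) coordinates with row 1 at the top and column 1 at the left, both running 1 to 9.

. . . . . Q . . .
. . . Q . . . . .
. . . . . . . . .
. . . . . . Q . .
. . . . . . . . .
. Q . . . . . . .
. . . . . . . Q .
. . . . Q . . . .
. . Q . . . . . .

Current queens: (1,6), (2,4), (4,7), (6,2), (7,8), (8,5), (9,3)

(1,6) attacks row 3 at column 6 and diagonals 4, 8.
(2,4) attacks row 3 at column 4 and diagonals 3, 5.
(4,7) attacks row 3 at column 7 and diagonals 6, 8.
(6,2) attacks row 3 at column 2 and diagonals 5.
(7,8) attacks row 3 at column 8 and diagonals 4.
(8,5) attacks row 3 at column 5.
(9,3) attacks row 3 at column 3 and diagonals 9.
Attacked columns: {2, 3, 4, 5, 6, 7, 8, 9}. Safe: {1}.

1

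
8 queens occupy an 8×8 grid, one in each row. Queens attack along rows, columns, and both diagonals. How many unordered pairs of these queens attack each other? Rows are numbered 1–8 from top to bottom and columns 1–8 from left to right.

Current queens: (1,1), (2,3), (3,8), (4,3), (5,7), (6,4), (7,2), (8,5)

Same column: (2,3)–(4,3) (column 3).
Total attacking pairs: 1.

1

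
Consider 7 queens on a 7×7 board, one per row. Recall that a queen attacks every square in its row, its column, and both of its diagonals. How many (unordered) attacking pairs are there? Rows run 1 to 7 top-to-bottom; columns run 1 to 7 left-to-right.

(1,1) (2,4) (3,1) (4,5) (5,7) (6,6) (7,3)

4

Same column: (1,1)–(3,1) (column 1).
Same diagonal: (1,1)–(6,6) (|1−6| = |1−6| = 5); (2,4)–(5,7) (|2−5| = |4−7| = 3); (5,7)–(6,6) (|5−6| = |7−6| = 1).
Total attacking pairs: 4.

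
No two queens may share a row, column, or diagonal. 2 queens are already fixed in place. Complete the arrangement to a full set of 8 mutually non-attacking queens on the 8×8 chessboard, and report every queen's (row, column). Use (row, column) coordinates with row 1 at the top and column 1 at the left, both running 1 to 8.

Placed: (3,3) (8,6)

Row 1: attacked by (3,3)→{1,3,5}; (8,6)→{6}. Safe: 2, 4, 7, 8. Place at column 4.
Row 2: attacked by (1,4)→{3,4,5}; (3,3)→{2,3,4}; (8,6)→{6}. Safe: 1, 7, 8. Place at column 7.
Row 4: attacked by (1,4)→{1,4,7}; (2,7)→{5,7}; (3,3)→{2,3,4}; (8,6)→{2,6}. Safe: 8. Place at column 8.
Row 5: attacked by (1,4)→{4,8}; (2,7)→{4,7}; (3,3)→{1,3,5}; (4,8)→{7,8}; (8,6)→{3,6}. Safe: 2. Place at column 2.
Row 6: attacked by (1,4)→{4}; (2,7)→{3,7}; (3,3)→{3,6}; (4,8)→{6,8}; (5,2)→{1,2,3}; (8,6)→{4,6,8}. Safe: 5. Place at column 5.
Row 7: attacked by (1,4)→{4}; (2,7)→{2,7}; (3,3)→{3,7}; (4,8)→{5,8}; (5,2)→{2,4}; (6,5)→{4,5,6}; (8,6)→{5,6,7}. Safe: 1. Place at column 1.
Columns [4, 7, 3, 8, 2, 5, 1, 6], r−c [-3, -5, 0, -4, 3, 1, 6, 2], r+c [5, 9, 6, 12, 7, 11, 8, 14] are all distinct, so no two queens attack.

(1,4) (2,7) (3,3) (4,8) (5,2) (6,5) (7,1) (8,6)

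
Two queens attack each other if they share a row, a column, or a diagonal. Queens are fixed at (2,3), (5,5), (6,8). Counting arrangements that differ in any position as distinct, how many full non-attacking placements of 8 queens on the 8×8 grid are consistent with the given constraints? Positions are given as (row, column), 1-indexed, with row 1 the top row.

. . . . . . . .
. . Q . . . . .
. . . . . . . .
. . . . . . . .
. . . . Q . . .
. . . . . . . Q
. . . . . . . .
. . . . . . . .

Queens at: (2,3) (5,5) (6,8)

1

Branch on row 1: col 6 → 1; col 7 → 0.
Sum: 1 + 0 = 1.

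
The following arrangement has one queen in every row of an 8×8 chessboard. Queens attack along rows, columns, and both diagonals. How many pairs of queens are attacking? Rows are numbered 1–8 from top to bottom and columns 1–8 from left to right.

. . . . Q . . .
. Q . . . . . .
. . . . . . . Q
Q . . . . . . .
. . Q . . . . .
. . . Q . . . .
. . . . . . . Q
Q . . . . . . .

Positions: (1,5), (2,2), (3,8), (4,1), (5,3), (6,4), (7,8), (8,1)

Same column: (3,8)–(7,8) (column 8); (4,1)–(8,1) (column 1).
Same diagonal: (5,3)–(6,4) (|5−6| = |3−4| = 1).
Total attacking pairs: 3.

3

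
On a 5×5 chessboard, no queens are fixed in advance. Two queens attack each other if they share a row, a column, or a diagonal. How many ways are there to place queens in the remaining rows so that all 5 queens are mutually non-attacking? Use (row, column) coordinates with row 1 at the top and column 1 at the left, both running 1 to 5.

Branch on row 1: col 1 → 2; col 2 → 2; col 3 → 2; col 4 → 2; col 5 → 2.
Sum: 2 + 2 + 2 + 2 + 2 = 10.
(This is the classic 5-queens count.)

10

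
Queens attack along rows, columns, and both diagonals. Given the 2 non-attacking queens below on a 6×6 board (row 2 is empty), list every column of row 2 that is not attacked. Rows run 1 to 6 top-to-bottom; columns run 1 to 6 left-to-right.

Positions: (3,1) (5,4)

(3,1) attacks row 2 at column 1 and diagonals 2.
(5,4) attacks row 2 at column 4 and diagonals 1.
Attacked columns: {1, 2, 4}. Safe: {3, 5, 6}.

columns 3, 5, 6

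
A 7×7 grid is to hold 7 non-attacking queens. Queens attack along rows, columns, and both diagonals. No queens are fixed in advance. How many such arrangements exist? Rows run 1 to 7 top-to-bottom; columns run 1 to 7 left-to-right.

Branch on row 1: col 1 → 4; col 2 → 7; col 3 → 6; col 4 → 6; col 5 → 6; col 6 → 7; col 7 → 4.
Sum: 4 + 7 + 6 + 6 + 6 + 7 + 4 = 40.
(This is the classic 7-queens count.)

40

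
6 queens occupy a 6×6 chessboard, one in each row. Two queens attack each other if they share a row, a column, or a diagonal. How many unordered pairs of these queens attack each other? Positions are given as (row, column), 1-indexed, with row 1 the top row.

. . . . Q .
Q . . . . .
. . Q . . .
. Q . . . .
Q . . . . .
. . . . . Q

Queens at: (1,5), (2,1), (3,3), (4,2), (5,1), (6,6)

8

Same column: (2,1)–(5,1) (column 1).
Same diagonal: (1,5)–(3,3) (|1−3| = |5−3| = 2); (1,5)–(4,2) (|1−4| = |5−2| = 3); (1,5)–(5,1) (|1−5| = |5−1| = 4); (3,3)–(4,2) (|3−4| = |3−2| = 1); (3,3)–(5,1) (|3−5| = |3−1| = 2); (3,3)–(6,6) (|3−6| = |3−6| = 3); (4,2)–(5,1) (|4−5| = |2−1| = 1).
Total attacking pairs: 8.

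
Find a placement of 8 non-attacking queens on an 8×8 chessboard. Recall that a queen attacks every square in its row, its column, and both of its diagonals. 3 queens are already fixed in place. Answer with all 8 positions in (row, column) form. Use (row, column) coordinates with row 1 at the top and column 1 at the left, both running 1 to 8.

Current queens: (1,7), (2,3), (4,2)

(1,7) (2,3) (3,8) (4,2) (5,5) (6,1) (7,6) (8,4)

Row 3: attacked by (1,7)→{5,7}; (2,3)→{2,3,4}; (4,2)→{1,2,3}. Safe: 6, 8. Place at column 8.
Row 5: attacked by (1,7)→{3,7}; (2,3)→{3,6}; (3,8)→{6,8}; (4,2)→{1,2,3}. Safe: 4, 5. Place at column 5.
Row 6: attacked by (1,7)→{2,7}; (2,3)→{3,7}; (3,8)→{5,8}; (4,2)→{2,4}; (5,5)→{4,5,6}. Safe: 1. Place at column 1.
Row 7: attacked by (1,7)→{1,7}; (2,3)→{3,8}; (3,8)→{4,8}; (4,2)→{2,5}; (5,5)→{3,5,7}; (6,1)→{1,2}. Safe: 6. Place at column 6.
Row 8: attacked by (1,7)→{7}; (2,3)→{3}; (3,8)→{3,8}; (4,2)→{2,6}; (5,5)→{2,5,8}; (6,1)→{1,3}; (7,6)→{5,6,7}. Safe: 4. Place at column 4.
Columns [7, 3, 8, 2, 5, 1, 6, 4], r−c [-6, -1, -5, 2, 0, 5, 1, 4], r+c [8, 5, 11, 6, 10, 7, 13, 12] are all distinct, so no two queens attack.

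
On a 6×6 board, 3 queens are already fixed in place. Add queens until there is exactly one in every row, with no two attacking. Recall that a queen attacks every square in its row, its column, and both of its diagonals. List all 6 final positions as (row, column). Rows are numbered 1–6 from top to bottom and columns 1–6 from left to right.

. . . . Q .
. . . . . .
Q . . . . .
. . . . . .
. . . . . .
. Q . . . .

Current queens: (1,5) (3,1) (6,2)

(1,5) (2,3) (3,1) (4,6) (5,4) (6,2)

Row 2: attacked by (1,5)→{4,5,6}; (3,1)→{1,2}; (6,2)→{2,6}. Safe: 3. Place at column 3.
Row 4: attacked by (1,5)→{2,5}; (2,3)→{1,3,5}; (3,1)→{1,2}; (6,2)→{2,4}. Safe: 6. Place at column 6.
Row 5: attacked by (1,5)→{1,5}; (2,3)→{3,6}; (3,1)→{1,3}; (4,6)→{5,6}; (6,2)→{1,2,3}. Safe: 4. Place at column 4.
Columns [5, 3, 1, 6, 4, 2], r−c [-4, -1, 2, -2, 1, 4], r+c [6, 5, 4, 10, 9, 8] are all distinct, so no two queens attack.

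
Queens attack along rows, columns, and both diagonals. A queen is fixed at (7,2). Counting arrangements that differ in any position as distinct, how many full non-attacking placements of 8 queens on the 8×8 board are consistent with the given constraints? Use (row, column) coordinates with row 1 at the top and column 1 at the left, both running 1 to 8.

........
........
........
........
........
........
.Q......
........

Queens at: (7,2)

Branch on row 1: col 1 → 2; col 3 → 3; col 4 → 1; col 5 → 2; col 6 → 5; col 7 → 3.
Sum: 2 + 3 + 1 + 2 + 5 + 3 = 16.

16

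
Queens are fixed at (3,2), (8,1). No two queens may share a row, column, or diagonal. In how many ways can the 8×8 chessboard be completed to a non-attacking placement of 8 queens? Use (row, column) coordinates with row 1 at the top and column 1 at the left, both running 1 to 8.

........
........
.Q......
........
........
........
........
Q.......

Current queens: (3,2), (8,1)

1

Branch on row 1: col 3 → 1; col 5 → 0; col 6 → 0; col 7 → 0.
Sum: 1 + 0 + 0 + 0 = 1.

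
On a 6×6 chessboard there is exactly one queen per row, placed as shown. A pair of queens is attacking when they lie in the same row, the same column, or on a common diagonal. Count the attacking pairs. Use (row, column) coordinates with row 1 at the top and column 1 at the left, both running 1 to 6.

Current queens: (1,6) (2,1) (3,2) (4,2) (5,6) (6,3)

3

Same column: (1,6)–(5,6) (column 6); (3,2)–(4,2) (column 2).
Same diagonal: (2,1)–(3,2) (|2−3| = |1−2| = 1).
Total attacking pairs: 3.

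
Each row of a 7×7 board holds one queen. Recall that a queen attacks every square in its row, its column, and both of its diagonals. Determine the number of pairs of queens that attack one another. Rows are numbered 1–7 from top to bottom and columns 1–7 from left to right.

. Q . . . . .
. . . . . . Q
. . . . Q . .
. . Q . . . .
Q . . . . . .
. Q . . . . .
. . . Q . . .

Same column: (1,2)–(6,2) (column 2).
Same diagonal: (3,5)–(6,2) (|3−6| = |5−2| = 3); (5,1)–(6,2) (|5−6| = |1−2| = 1).
Total attacking pairs: 3.

3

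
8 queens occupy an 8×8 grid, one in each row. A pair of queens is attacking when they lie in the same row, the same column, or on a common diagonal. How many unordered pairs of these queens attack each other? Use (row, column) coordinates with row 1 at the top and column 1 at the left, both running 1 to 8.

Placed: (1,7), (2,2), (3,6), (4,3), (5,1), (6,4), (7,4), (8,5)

2

Same column: (6,4)–(7,4) (column 4).
Same diagonal: (7,4)–(8,5) (|7−8| = |4−5| = 1).
Total attacking pairs: 2.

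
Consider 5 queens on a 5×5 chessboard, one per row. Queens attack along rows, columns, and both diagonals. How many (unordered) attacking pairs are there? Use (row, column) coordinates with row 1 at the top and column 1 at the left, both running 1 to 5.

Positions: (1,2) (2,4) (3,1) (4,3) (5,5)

0

All columns are distinct and no two queens satisfy |Δrow| = |Δcol|, so no pair attacks.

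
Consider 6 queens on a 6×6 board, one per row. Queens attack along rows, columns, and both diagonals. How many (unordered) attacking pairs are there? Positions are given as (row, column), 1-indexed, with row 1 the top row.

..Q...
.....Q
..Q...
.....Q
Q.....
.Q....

6

Same column: (1,3)–(3,3) (column 3); (2,6)–(4,6) (column 6).
Same diagonal: (1,3)–(4,6) (|1−4| = |3−6| = 3); (2,6)–(6,2) (|2−6| = |6−2| = 4); (3,3)–(5,1) (|3−5| = |3−1| = 2); (5,1)–(6,2) (|5−6| = |1−2| = 1).
Total attacking pairs: 6.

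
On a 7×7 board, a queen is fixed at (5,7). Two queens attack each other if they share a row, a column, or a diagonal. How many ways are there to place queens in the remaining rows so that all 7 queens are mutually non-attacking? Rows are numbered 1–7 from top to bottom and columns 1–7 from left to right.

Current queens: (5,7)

Branch on row 1: col 1 → 1; col 2 → 2; col 4 → 0; col 5 → 1; col 6 → 2.
Sum: 1 + 2 + 0 + 1 + 2 = 6.

6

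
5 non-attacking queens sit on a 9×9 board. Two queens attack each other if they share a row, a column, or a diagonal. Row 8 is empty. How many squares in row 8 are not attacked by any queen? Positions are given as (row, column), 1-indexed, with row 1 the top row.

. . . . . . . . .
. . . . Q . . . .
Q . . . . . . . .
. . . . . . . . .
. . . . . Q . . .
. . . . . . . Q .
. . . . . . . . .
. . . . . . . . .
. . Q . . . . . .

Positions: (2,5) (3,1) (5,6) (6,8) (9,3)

1

(2,5) attacks row 8 at column 5.
(3,1) attacks row 8 at column 1 and diagonals 6.
(5,6) attacks row 8 at column 6 and diagonals 3, 9.
(6,8) attacks row 8 at column 8 and diagonals 6.
(9,3) attacks row 8 at column 3 and diagonals 2, 4.
Attacked columns: {1, 2, 3, 4, 5, 6, 8, 9}. Safe: {7}.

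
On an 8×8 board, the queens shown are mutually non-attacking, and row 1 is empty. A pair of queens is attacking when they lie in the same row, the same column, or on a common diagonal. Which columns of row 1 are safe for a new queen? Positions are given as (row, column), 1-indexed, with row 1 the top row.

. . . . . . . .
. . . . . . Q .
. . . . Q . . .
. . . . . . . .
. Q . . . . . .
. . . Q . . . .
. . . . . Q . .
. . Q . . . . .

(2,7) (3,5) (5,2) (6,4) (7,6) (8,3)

(2,7) attacks row 1 at column 7 and diagonals 6, 8.
(3,5) attacks row 1 at column 5 and diagonals 3, 7.
(5,2) attacks row 1 at column 2 and diagonals 6.
(6,4) attacks row 1 at column 4.
(7,6) attacks row 1 at column 6.
(8,3) attacks row 1 at column 3.
Attacked columns: {2, 3, 4, 5, 6, 7, 8}. Safe: {1}.

columns 1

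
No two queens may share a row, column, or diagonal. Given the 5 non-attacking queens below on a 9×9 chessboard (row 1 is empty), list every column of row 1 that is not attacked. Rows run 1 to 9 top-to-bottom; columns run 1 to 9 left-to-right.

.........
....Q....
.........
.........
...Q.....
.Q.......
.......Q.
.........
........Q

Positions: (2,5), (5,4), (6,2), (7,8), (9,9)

(2,5) attacks row 1 at column 5 and diagonals 4, 6.
(5,4) attacks row 1 at column 4 and diagonals 8.
(6,2) attacks row 1 at column 2 and diagonals 7.
(7,8) attacks row 1 at column 8 and diagonals 2.
(9,9) attacks row 1 at column 9 and diagonals 1.
Attacked columns: {1, 2, 4, 5, 6, 7, 8, 9}. Safe: {3}.

columns 3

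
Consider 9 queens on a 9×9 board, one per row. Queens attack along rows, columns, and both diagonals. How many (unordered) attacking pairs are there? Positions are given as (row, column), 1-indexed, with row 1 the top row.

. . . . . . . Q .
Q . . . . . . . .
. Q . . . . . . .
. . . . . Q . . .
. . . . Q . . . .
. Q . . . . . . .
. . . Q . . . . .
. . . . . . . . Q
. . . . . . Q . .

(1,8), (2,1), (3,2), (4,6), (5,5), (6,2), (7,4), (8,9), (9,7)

Same column: (3,2)–(6,2) (column 2).
Same diagonal: (2,1)–(3,2) (|2−3| = |1−2| = 1); (4,6)–(5,5) (|4−5| = |6−5| = 1).
Total attacking pairs: 3.

3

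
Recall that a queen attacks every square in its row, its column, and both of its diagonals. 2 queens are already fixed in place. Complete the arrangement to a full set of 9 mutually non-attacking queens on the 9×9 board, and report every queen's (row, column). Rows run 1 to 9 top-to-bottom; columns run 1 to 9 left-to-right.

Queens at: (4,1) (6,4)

(1,2) (2,7) (3,5) (4,1) (5,9) (6,4) (7,6) (8,8) (9,3)

Row 1: attacked by (4,1)→{1,4}; (6,4)→{4,9}. Safe: 2, 3, 5, 6, 7, 8. Place at column 2.
Row 2: attacked by (1,2)→{1,2,3}; (4,1)→{1,3}; (6,4)→{4,8}. Safe: 5, 6, 7, 9. Place at column 7.
Row 3: attacked by (1,2)→{2,4}; (2,7)→{6,7,8}; (4,1)→{1,2}; (6,4)→{1,4,7}. Safe: 3, 5, 9. Place at column 5.
Row 5: attacked by (1,2)→{2,6}; (2,7)→{4,7}; (3,5)→{3,5,7}; (4,1)→{1,2}; (6,4)→{3,4,5}. Safe: 8, 9. Place at column 9.
Row 7: attacked by (1,2)→{2,8}; (2,7)→{2,7}; (3,5)→{1,5,9}; (4,1)→{1,4}; (5,9)→{7,9}; (6,4)→{3,4,5}. Safe: 6. Place at column 6.
Row 8: attacked by (1,2)→{2,9}; (2,7)→{1,7}; (3,5)→{5}; (4,1)→{1,5}; (5,9)→{6,9}; (6,4)→{2,4,6}; (7,6)→{5,6,7}. Safe: 3, 8. Place at column 8.
Row 9: attacked by (1,2)→{2}; (2,7)→{7}; (3,5)→{5}; (4,1)→{1,6}; (5,9)→{5,9}; (6,4)→{1,4,7}; (7,6)→{4,6,8}; (8,8)→{7,8,9}. Safe: 3. Place at column 3.
Columns [2, 7, 5, 1, 9, 4, 6, 8, 3], r−c [-1, -5, -2, 3, -4, 2, 1, 0, 6], r+c [3, 9, 8, 5, 14, 10, 13, 16, 12] are all distinct, so no two queens attack.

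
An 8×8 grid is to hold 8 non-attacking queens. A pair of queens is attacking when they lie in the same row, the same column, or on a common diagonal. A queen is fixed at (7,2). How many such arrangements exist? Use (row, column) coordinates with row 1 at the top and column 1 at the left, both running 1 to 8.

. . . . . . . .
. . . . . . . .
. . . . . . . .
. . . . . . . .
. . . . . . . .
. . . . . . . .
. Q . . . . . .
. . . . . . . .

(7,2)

Branch on row 1: col 1 → 2; col 3 → 3; col 4 → 1; col 5 → 2; col 6 → 5; col 7 → 3.
Sum: 2 + 3 + 1 + 2 + 5 + 3 = 16.

16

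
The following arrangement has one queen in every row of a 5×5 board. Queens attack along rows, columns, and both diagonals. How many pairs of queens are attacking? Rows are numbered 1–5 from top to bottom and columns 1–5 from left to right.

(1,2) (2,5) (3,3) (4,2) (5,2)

5

Same column: (1,2)–(4,2) (column 2); (1,2)–(5,2) (column 2); (4,2)–(5,2) (column 2).
Same diagonal: (2,5)–(5,2) (|2−5| = |5−2| = 3); (3,3)–(4,2) (|3−4| = |3−2| = 1).
Total attacking pairs: 5.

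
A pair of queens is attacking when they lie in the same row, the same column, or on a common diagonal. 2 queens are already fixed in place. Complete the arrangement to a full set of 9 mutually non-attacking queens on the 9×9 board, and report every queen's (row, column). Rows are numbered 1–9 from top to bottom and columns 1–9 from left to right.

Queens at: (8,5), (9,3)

(1,9) (2,6) (3,4) (4,7) (5,1) (6,8) (7,2) (8,5) (9,3)

Row 1: attacked by (8,5)→{5}; (9,3)→{3}. Safe: 1, 2, 4, 6, 7, 8, 9. Place at column 9.
Row 2: attacked by (1,9)→{8,9}; (8,5)→{5}; (9,3)→{3}. Safe: 1, 2, 4, 6, 7. Place at column 6.
Row 3: attacked by (1,9)→{7,9}; (2,6)→{5,6,7}; (8,5)→{5}; (9,3)→{3,9}. Safe: 1, 2, 4, 8. Place at column 4.
Row 4: attacked by (1,9)→{6,9}; (2,6)→{4,6,8}; (3,4)→{3,4,5}; (8,5)→{1,5,9}; (9,3)→{3,8}. Safe: 2, 7. Place at column 7.
Row 5: attacked by (1,9)→{5,9}; (2,6)→{3,6,9}; (3,4)→{2,4,6}; (4,7)→{6,7,8}; (8,5)→{2,5,8}; (9,3)→{3,7}. Safe: 1. Place at column 1.
Row 6: attacked by (1,9)→{4,9}; (2,6)→{2,6}; (3,4)→{1,4,7}; (4,7)→{5,7,9}; (5,1)→{1,2}; (8,5)→{3,5,7}; (9,3)→{3,6}. Safe: 8. Place at column 8.
Row 7: attacked by (1,9)→{3,9}; (2,6)→{1,6}; (3,4)→{4,8}; (4,7)→{4,7}; (5,1)→{1,3}; (6,8)→{7,8,9}; (8,5)→{4,5,6}; (9,3)→{1,3,5}. Safe: 2. Place at column 2.
Columns [9, 6, 4, 7, 1, 8, 2, 5, 3], r−c [-8, -4, -1, -3, 4, -2, 5, 3, 6], r+c [10, 8, 7, 11, 6, 14, 9, 13, 12] are all distinct, so no two queens attack.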